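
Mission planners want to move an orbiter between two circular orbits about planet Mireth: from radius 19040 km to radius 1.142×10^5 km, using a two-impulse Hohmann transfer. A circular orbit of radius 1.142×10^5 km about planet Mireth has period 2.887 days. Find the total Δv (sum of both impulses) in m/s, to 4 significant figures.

Δv = 3518 m/s

From Kepler's third law T² = 4π²r³/μ at r = 1.142×10^5 km, T = 2.887 days = 2.887 × 86400 s = 2.494368×10^5 s: μ = 4π²r³/T² = 9.45011×10^5 km³/s².
The Hohmann ellipse has a_t = (r₁ + r₂)/2 = 66620 km.
At r₁ the circular-orbit speed is v₁ = √(μ/r₁) = 7.045 km/s.
On the transfer ellipse at r₁, vis-viva equation gives v_p = √[μ(2/r₁ − 1/a_t)] = 9.224 km/s.
First burn Δv₁ = |v_p − v₁| = 2.179 km/s.
Circular speed at r₂: v₂ = √(μ/r₂) = 2.877 km/s.
Transfer-orbit speed at r₂: v_a = √[μ(2/r₂ − 1/a_t)] = 1.538 km/s.
Second burn Δv₂ = |v₂ − v_a| = 1.339 km/s.
Δv = Δv₁ + Δv₂ = 2.179 + 1.339 = 3.518 km/s.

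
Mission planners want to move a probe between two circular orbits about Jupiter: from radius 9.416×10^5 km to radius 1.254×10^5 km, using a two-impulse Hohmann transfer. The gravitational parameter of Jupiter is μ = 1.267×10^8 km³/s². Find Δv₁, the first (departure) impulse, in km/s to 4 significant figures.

Transfer-ellipse semi-major axis a_t = (r₁ + r₂)/2 = (9.416×10^5 + 1.254×10^5)/2 = 5.335×10^5 km.
On the circular orbit at r = 9.416×10^5 km, v_c = √(μ/r) = 11.60 km/s.
Transfer-orbit speed at the same r (vis-viva, a = a_t): v_t = √[μ(2/r − 1/a_t)] = 5.624 km/s.
Δv₁ = |v_t − v_c| = |5.624 − 11.60| = 5.976 km/s.

Δv₁ = 5.976 km/s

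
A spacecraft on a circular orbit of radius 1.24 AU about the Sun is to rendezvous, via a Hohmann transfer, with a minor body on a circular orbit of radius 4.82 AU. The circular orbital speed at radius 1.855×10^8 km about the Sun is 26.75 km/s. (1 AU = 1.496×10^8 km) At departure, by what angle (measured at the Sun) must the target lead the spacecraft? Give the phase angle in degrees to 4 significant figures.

From the circular-orbit relation v² = μ/r at r = 1.855×10^8 km: μ = v²r = (26.75)² × 1.855×10^8 = 1.32737×10^11 km³/s².
In km: r₁ = 1.24 × 1.496×10^8 = 1.85504×10^8 km; r₂ = 4.82 × 1.496×10^8 = 7.21072×10^8 km.
Semi-major axis of the transfer orbit: a_t = (1.85504×10^8 + 7.21072×10^8)/2 = 4.53288×10^8 km.
The half-period of the transfer ellipse is t = π√(a_t³/μ) = 8.3218×10^7 s.
Target angular speed ω₂ = √(μ/r₂³) = 1.8816×10^-8 rad/s.
Angle swept by the target during transfer: ω₂·t = 1.56583 rad = 89.72°.
The spacecraft traverses 180° on the transfer ellipse, so the target must lead by 180° − 89.72° = 90.28°.

φ = 90.28°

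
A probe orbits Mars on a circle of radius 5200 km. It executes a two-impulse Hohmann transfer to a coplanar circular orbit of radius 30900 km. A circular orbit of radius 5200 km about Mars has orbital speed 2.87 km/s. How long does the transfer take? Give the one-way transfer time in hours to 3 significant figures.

From the circular-orbit relation v² = μ/r at r = 5200 km: μ = v²r = (2.87)² × 5200 = 42831.9 km³/s².
Semi-major axis of the transfer orbit: a_t = (5200 + 30900)/2 = 18050 km.
Transfer time t = π√(a_t³/μ) = π√((18050)³ / 42831.9) = 36810 s.
Converting: 36810 s ÷ 3600 s/hour = 10.2 hours.

t = 10.2 hours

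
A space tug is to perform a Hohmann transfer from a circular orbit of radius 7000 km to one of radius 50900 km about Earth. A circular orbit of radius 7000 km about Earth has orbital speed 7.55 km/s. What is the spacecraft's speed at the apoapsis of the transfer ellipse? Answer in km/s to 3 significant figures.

v = 1.38 km/s

From the circular-orbit relation v² = μ/r at r = 7000 km: μ = v²r = (7.55)² × 7000 = 3.99018×10^5 km³/s².
Transfer-ellipse semi-major axis a_t = (r₁ + r₂)/2 = (7000 + 50900)/2 = 28950 km.
At apoapsis, r = 50900 km.
Applying v² = μ(2/r − 1/a_t): v = 1.377 km/s.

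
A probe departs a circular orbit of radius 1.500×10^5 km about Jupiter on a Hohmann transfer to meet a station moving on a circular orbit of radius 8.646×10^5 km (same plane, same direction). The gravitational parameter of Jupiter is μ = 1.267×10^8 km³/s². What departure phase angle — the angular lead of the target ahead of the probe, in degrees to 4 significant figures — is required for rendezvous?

φ = 99.10°

Semi-major axis of the transfer orbit: a_t = (1.500×10^5 + 8.646×10^5)/2 = 5.073×10^5 km.
Transfer time t = π√(a_t³/μ) = 1.0085×10^5 s.
Target angular speed ω₂ = √(μ/r₂³) = 1.4001×10^-5 rad/s.
Angle swept by the target during transfer: ω₂·t = 1.412 rad = 80.90°.
Arrival is 180° from departure on the ellipse, so φ = 180° − 80.90° = 99.10°.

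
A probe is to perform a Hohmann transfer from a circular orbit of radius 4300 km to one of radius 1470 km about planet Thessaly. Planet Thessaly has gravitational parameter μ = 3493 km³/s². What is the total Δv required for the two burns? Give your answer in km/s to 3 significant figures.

Δv = 0.598 km/s

Transfer-ellipse semi-major axis a_t = (r₁ + r₂)/2 = (4300 + 1470)/2 = 2885 km.
At r₁ the circular-orbit speed is v₁ = √(μ/r₁) = 0.901291 km/s.
On the transfer ellipse at r₁, v² = μ(2/r − 1/a) gives v_a = √[μ(2/r₁ − 1/a_t)] = 0.643355 km/s.
First burn Δv₁ = |v_a − v₁| = 0.25794 km/s.
Circular speed at r₂: v₂ = √(μ/r₂) = 1.54149 km/s.
Transfer-orbit speed at r₂: v_p = √[μ(2/r₂ − 1/a_t)] = 1.88192 km/s.
Second burn Δv₂ = |v₂ − v_p| = 0.34043 km/s.
Δv = Δv₁ + Δv₂ = 0.25794 + 0.34043 = 0.5984 km/s.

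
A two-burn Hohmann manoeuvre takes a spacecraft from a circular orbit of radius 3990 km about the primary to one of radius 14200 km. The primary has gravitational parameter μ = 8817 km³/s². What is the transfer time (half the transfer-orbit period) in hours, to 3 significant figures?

t = 8.06 hours

Semi-major axis of the transfer orbit: a_t = (3990 + 14200)/2 = 9095 km.
Half the transfer-orbit period gives t = π√(a_t³/μ) = 29020 s.
Converting: 29020 s ÷ 3600 s/hour = 8.06 hours.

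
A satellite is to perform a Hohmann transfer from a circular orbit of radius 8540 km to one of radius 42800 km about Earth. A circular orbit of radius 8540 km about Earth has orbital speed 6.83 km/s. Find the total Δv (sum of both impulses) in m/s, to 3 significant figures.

Δv = 3280 m/s

From the circular-orbit relation v² = μ/r at r = 8540 km: μ = v²r = (6.83)² × 8540 = 3.98382×10^5 km³/s².
Transfer-ellipse semi-major axis a_t = (r₁ + r₂)/2 = (8540 + 42800)/2 = 25670 km.
At r₁ the circular-orbit speed is v₁ = √(μ/r₁) = 6.830 km/s.
Transfer-orbit speed at r₁ (vis-viva equation): v_p = √[μ(2/r₁ − 1/a_t)] = 8.819 km/s.
First burn Δv₁ = |v_p − v₁| = 1.989 km/s.
At r₂, v₂ = √(μ/r₂) = 3.051 km/s.
Transfer-orbit speed at r₂: v_a = √[μ(2/r₂ − 1/a_t)] = 1.760 km/s.
Second burn Δv₂ = |v₂ − v_a| = 1.291 km/s.
Δv = Δv₁ + Δv₂ = 1.989 + 1.291 = 3.280 km/s.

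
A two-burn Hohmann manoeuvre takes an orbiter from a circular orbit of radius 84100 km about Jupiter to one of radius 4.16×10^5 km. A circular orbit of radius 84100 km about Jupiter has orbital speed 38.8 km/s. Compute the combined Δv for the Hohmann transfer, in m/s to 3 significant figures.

Δv = 18600 m/s

From the circular-orbit relation v² = μ/r at r = 84100 km: μ = v²r = (38.8)² × 84100 = 1.26608×10^8 km³/s².
Transfer-ellipse semi-major axis a_t = (r₁ + r₂)/2 = (84100 + 4.160×10^5)/2 = 2.5005×10^5 km.
Circular speed at r₁: v₁ = √(μ/r₁) = √(1.26608×10^8/84100) = 38.800 km/s.
Transfer-orbit speed at r₁ (vis-viva): v_p = √[μ(2/r₁ − 1/a_t)] = 50.045 km/s.
First burn Δv₁ = |v_p − v₁| = 11.245 km/s.
At r₂, v₂ = √(μ/r₂) = 17.4455 km/s.
Transfer-orbit speed at r₂: v_a = √[μ(2/r₂ − 1/a_t)] = 10.1174 km/s.
Second burn Δv₂ = |v₂ − v_a| = 7.3281 km/s.
Total Δv = Δv₁ + Δv₂ = 18.57 km/s.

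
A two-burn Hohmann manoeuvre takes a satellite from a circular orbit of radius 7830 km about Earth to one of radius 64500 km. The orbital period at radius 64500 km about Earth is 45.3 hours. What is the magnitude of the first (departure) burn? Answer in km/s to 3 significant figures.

Δv₁ = 2.39 km/s

From Kepler's third law T² = 4π²r³/μ at r = 64500 km, T = 45.3 hours = 45.3 × 3600 s = 1.6308×10^5 s: μ = 4π²r³/T² = 3.98325×10^5 km³/s².
The Hohmann ellipse has a_t = (r₁ + r₂)/2 = 36165 km.
Circular speed at r = 7830 km: v_c = √(μ/r) = 7.132 km/s.
Transfer-orbit speed at the same r (vis-viva, a = a_t): v_t = √[μ(2/r − 1/a_t)] = 9.525 km/s.
Δv₁ = |v_t − v_c| = |9.525 − 7.132| = 2.393 km/s.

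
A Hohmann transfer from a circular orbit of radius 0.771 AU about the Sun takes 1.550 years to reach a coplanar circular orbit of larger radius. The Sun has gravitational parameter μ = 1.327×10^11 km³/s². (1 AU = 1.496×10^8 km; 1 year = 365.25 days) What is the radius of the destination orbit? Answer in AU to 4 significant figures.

In km: r₁ = 0.771 × 1.496×10^8 = 1.153416×10^8 km.
Transfer time t = 1.550 years × 365.25 × 86400 s = 4.891428×10^7 s, and t = π√(a_t³/μ).
So a_t = (μ t²/π²)^(1/3) = (1.327×10^11 × (4.891428×10^7)² / π²)^(1/3) = 3.1804×10^8 km.
Since a_t = (r₁ + r₂)/2, r₂ = 2a_t − r₁ = 2×3.1804×10^8 − 1.153416×10^8 = 5.207384×10^8 km.
In AU: r₂ = 5.207384×10^8 / 1.496×10^8 = 3.481 AU.

r₂ = 3.481 AU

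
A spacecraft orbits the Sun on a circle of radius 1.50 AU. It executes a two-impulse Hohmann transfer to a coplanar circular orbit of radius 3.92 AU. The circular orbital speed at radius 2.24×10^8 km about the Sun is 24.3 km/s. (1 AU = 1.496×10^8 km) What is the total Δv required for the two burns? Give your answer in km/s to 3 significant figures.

From the circular-orbit relation v² = μ/r at r = 2.24×10^8 km: μ = v²r = (24.3)² × 2.24×10^8 = 1.32270×10^11 km³/s².
In km: r₁ = 1.50 × 1.496×10^8 = 2.244×10^8 km; r₂ = 3.92 × 1.496×10^8 = 5.86432×10^8 km.
Semi-major axis of the transfer orbit: a_t = (2.244×10^8 + 5.86432×10^8)/2 = 4.05416×10^8 km.
Circular speed at r₁: v₁ = √(μ/r₁) = √(1.32270×10^11/2.244×10^8) = 24.2783 km/s.
On the transfer ellipse at r₁, vis-viva equation gives v_p = √[μ(2/r₁ − 1/a_t)] = 29.1996 km/s.
First burn Δv₁ = |v_p − v₁| = 4.921 km/s.
At r₂, v₂ = √(μ/r₂) = 15.018 km/s.
Transfer-orbit speed at r₂: v_a = √[μ(2/r₂ − 1/a_t)] = 11.173 km/s.
Second burn Δv₂ = |v₂ − v_a| = 3.845 km/s.
Δv = Δv₁ + Δv₂ = 4.921 + 3.845 = 8.766 km/s.

Δv = 8.77 km/s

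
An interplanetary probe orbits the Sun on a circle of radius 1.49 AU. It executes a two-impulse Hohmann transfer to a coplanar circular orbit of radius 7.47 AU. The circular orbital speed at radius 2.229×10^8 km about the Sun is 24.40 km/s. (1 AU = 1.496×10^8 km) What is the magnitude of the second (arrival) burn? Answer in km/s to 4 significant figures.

From the circular-orbit relation v² = μ/r at r = 2.229×10^8 km: μ = v²r = (24.40)² × 2.229×10^8 = 1.32706×10^11 km³/s².
In km: r₁ = 1.49 × 1.496×10^8 = 2.22904×10^8 km; r₂ = 7.47 × 1.496×10^8 = 1.117512×10^9 km.
The Hohmann ellipse has a_t = (r₁ + r₂)/2 = 6.70208×10^8 km.
Circular speed at r = 1.117512×10^9 km: v_c = √(μ/r) = 10.8973 km/s.
Vis-viva on the transfer ellipse at r = 1.117512×10^9 km gives v_t = √[μ(2/r − 1/a_t)] = 6.28453 km/s.
Δv₂ = |v_t − v_c| = |6.28453 − 10.8973| = 4.613 km/s.

Δv₂ = 4.613 km/s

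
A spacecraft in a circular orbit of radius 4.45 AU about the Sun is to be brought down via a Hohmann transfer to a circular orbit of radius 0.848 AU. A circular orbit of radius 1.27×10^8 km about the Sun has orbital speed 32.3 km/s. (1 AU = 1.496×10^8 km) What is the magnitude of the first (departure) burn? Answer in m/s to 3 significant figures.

From the circular-orbit relation v² = μ/r at r = 1.27×10^8 km: μ = v²r = (32.3)² × 1.27×10^8 = 1.32498×10^11 km³/s².
In km: r₁ = 4.45 × 1.496×10^8 = 6.6572×10^8 km; r₂ = 0.848 × 1.496×10^8 = 1.268608×10^8 km.
Semi-major axis of the transfer orbit: a_t = (6.6572×10^8 + 1.268608×10^8)/2 = 3.962904×10^8 km.
On the circular orbit at r = 6.6572×10^8 km, v_c = √(μ/r) = 14.108 km/s.
Transfer-orbit speed at the same r (vis-viva, a = a_t): v_t = √[μ(2/r − 1/a_t)] = 7.9821 km/s.
Δv₁ = |v_t − v_c| = |7.9821 − 14.108| = 6.126 km/s.

Δv₁ = 6130 m/s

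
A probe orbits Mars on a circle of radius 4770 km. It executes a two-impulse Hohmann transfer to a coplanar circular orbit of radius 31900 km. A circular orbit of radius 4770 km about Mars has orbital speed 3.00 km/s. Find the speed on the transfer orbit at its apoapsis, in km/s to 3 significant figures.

v = 0.592 km/s

From the circular-orbit relation v² = μ/r at r = 4770 km: μ = v²r = (3.00)² × 4770 = 42930.0 km³/s².
The Hohmann ellipse has a_t = (r₁ + r₂)/2 = 18335 km.
The apoapsis of the transfer ellipse is at r = 31900 km.
Applying v² = μ(2/r − 1/a_t): v = 0.5917 km/s.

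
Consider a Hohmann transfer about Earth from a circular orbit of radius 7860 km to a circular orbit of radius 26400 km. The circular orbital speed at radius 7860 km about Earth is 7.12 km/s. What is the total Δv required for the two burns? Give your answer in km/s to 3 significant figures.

Δv = 2.97 km/s

From the circular-orbit relation v² = μ/r at r = 7860 km: μ = v²r = (7.12)² × 7860 = 3.98458×10^5 km³/s².
Transfer-ellipse semi-major axis a_t = (r₁ + r₂)/2 = (7860 + 26400)/2 = 17130 km.
At r₁ the circular-orbit speed is v₁ = √(μ/r₁) = 7.120 km/s.
Transfer-orbit speed at r₁ (vis-viva): v_p = √[μ(2/r₁ − 1/a_t)] = 8.839 km/s.
First burn Δv₁ = |v_p − v₁| = 1.719 km/s.
At r₂, v₂ = √(μ/r₂) = 3.885 km/s.
Transfer-orbit speed at r₂: v_a = √[μ(2/r₂ − 1/a_t)] = 2.632 km/s.
Second burn Δv₂ = |v₂ − v_a| = 1.253 km/s.
Total Δv = Δv₁ + Δv₂ = 2.972 km/s.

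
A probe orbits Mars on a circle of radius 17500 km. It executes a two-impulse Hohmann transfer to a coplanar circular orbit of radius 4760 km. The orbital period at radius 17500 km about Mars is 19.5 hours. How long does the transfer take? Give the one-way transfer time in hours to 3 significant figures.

t = 4.95 hours

From Kepler's third law T² = 4π²r³/μ at r = 17500 km, T = 19.5 hours = 19.5 × 3600 s = 70200 s: μ = 4π²r³/T² = 42933.8 km³/s².
Semi-major axis of the transfer orbit: a_t = (17500 + 4760)/2 = 11130 km.
By Kepler's third law the transfer-orbit period is T = 2π√(a_t³/μ), so t = T/2 = 17803 s.
Converting: 17803 s ÷ 3600 s/hour = 4.95 hours.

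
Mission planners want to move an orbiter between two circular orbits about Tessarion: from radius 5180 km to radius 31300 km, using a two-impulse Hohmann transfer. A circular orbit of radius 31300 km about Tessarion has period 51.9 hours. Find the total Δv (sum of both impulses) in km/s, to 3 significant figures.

Δv = 1.29 km/s

From Kepler's third law T² = 4π²r³/μ at r = 31300 km, T = 51.9 hours = 51.9 × 3600 s = 1.8684×10^5 s: μ = 4π²r³/T² = 34677.9 km³/s².
Transfer-ellipse semi-major axis a_t = (r₁ + r₂)/2 = (5180 + 31300)/2 = 18240 km.
At r₁ the circular-orbit speed is v₁ = √(μ/r₁) = 2.587 km/s.
On the transfer ellipse at r₁, v² = μ(2/r − 1/a) gives v_p = √[μ(2/r₁ − 1/a_t)] = 3.389 km/s.
First burn Δv₁ = |v_p − v₁| = 0.8020 km/s.
At r₂, v₂ = √(μ/r₂) = 1.0526 km/s.
Transfer-orbit speed at r₂: v_a = √[μ(2/r₂ − 1/a_t)] = 0.56093 km/s.
Second burn Δv₂ = |v₂ − v_a| = 0.4917 km/s.
Δv = Δv₁ + Δv₂ = 0.8020 + 0.4917 = 1.294 km/s.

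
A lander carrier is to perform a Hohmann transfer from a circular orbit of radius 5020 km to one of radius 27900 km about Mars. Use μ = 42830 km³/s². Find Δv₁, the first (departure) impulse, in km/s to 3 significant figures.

The Hohmann ellipse has a_t = (r₁ + r₂)/2 = 16460 km.
On the circular orbit at r = 5020 km, v_c = √(μ/r) = 2.92094 km/s.
Transfer-orbit speed at the same r (vis-viva, a = a_t): v_t = √[μ(2/r − 1/a_t)] = 3.80285 km/s.
Δv₁ = |v_t − v_c| = |3.80285 − 2.92094| = 0.8819 km/s.

Δv₁ = 0.882 km/s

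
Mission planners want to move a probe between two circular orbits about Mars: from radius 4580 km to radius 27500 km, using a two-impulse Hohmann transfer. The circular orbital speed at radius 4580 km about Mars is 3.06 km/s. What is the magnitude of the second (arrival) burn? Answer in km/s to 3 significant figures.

From the circular-orbit relation v² = μ/r at r = 4580 km: μ = v²r = (3.06)² × 4580 = 42885.3 km³/s².
Semi-major axis of the transfer orbit: a_t = (4580 + 27500)/2 = 16040 km.
Circular speed at r = 27500 km: v_c = √(μ/r) = 1.2488 km/s.
Transfer-orbit speed at the same r (vis-viva, a = a_t): v_t = √[μ(2/r − 1/a_t)] = 0.66730 km/s.
Δv₂ = |v_t − v_c| = |0.66730 − 1.2488| = 0.5815 km/s.

Δv₂ = 0.581 km/s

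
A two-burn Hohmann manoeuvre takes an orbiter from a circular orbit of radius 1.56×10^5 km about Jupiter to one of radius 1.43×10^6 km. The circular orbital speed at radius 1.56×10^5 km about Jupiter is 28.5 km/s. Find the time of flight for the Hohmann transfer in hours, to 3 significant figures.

From the circular-orbit relation v² = μ/r at r = 1.56×10^5 km: μ = v²r = (28.5)² × 1.56×10^5 = 1.26711×10^8 km³/s².
The Hohmann ellipse has a_t = (r₁ + r₂)/2 = 7.930×10^5 km.
Half the transfer-orbit period gives t = π√(a_t³/μ) = 1.9708×10^5 s.
Converting: 1.9708×10^5 s ÷ 3600 s/hour = 54.7 hours.

t = 54.7 hours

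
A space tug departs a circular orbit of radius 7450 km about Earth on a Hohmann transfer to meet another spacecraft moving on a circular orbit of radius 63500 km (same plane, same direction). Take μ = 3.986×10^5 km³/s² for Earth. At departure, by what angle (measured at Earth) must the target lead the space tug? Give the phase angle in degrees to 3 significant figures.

Semi-major axis of the transfer orbit: a_t = (7450 + 63500)/2 = 35475 km.
The half-period of the transfer ellipse is t = π√(a_t³/μ) = 33248 s.
Target angular speed ω₂ = √(μ/r₂³) = 3.9456×10^-5 rad/s.
Angle swept by the target during transfer: ω₂·t = 1.3118 rad = 75.16°.
The space tug traverses 180° on the transfer ellipse, so the target must lead by 180° − 75.16° = 105°.

φ = 105°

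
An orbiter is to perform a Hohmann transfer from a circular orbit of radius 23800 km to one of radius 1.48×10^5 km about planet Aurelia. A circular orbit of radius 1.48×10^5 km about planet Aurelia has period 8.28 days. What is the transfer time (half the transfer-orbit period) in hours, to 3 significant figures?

From Kepler's third law T² = 4π²r³/μ at r = 1.48×10^5 km, T = 8.28 days = 8.28 × 86400 s = 7.15392×10^5 s: μ = 4π²r³/T² = 2.50067×10^5 km³/s².
The Hohmann ellipse has a_t = (r₁ + r₂)/2 = 85900 km.
Half the transfer-orbit period gives t = π√(a_t³/μ) = 1.582×10^5 s.
Converting: 1.582×10^5 s ÷ 3600 s/hour = 43.9 hours.

t = 43.9 hours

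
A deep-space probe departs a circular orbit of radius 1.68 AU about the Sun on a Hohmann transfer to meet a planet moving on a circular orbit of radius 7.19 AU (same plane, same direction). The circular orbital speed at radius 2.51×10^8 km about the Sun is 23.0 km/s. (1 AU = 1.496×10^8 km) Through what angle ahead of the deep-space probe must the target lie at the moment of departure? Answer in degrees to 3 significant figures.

From the circular-orbit relation v² = μ/r at r = 2.51×10^8 km: μ = v²r = (23.0)² × 2.51×10^8 = 1.32779×10^11 km³/s².
In km: r₁ = 1.68 × 1.496×10^8 = 2.51328×10^8 km; r₂ = 7.19 × 1.496×10^8 = 1.075624×10^9 km.
The Hohmann ellipse has a_t = (r₁ + r₂)/2 = 6.63476×10^8 km.
The half-period of the transfer ellipse is t = π√(a_t³/μ) = 1.473×10^8 s.
Target angular speed ω₂ = √(μ/r₂³) = 1.033×10^-8 rad/s.
Angle swept by the target during transfer: ω₂·t = 1.522 rad = 87.20°.
The deep-space probe traverses 180° on the transfer ellipse, so the target must lead by 180° − 87.20° = 92.8°.

φ = 92.8°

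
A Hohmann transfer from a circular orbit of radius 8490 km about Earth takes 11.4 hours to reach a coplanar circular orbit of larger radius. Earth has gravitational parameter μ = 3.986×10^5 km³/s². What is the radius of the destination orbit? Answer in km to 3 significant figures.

r₂ = 73200 km

Transfer time t = 11.4 hours = 41040 s, and t = π√(a_t³/μ).
So a_t = (μ t²/π²)^(1/3) = (3.986×10^5 × (41040)² / π²)^(1/3) = 40821 km.
Since a_t = (r₁ + r₂)/2, r₂ = 2a_t − r₁ = 2×40821 − 8490 = 73152 km.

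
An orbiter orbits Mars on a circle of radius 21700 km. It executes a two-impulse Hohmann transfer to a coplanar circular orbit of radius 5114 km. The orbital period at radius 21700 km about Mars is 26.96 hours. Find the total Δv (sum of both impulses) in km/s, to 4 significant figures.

Δv = 1.325 km/s

From Kepler's third law T² = 4π²r³/μ at r = 21700 km, T = 26.96 hours = 26.96 × 3600 s = 97056 s: μ = 4π²r³/T² = 42824.7 km³/s².
Transfer-ellipse semi-major axis a_t = (r₁ + r₂)/2 = (21700 + 5114)/2 = 13407 km.
Circular speed at r₁: v₁ = √(μ/r₁) = √(42824.7/21700) = 1.4048 km/s.
Transfer-orbit speed at r₁ (v² = μ(2/r − 1/a)): v_a = √[μ(2/r₁ − 1/a_t)] = 0.86762 km/s.
First burn Δv₁ = |v_a − v₁| = 0.5372 km/s.
At r₂, v₂ = √(μ/r₂) = 2.8938 km/s.
Transfer-orbit speed at r₂: v_p = √[μ(2/r₂ − 1/a_t)] = 3.6816 km/s.
Second burn Δv₂ = |v₂ − v_p| = 0.7878 km/s.
Total Δv = Δv₁ + Δv₂ = 1.325 km/s.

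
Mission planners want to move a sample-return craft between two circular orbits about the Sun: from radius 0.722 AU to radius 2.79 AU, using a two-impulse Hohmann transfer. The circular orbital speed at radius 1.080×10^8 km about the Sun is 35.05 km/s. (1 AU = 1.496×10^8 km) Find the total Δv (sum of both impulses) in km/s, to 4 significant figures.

From the circular-orbit relation v² = μ/r at r = 1.080×10^8 km: μ = v²r = (35.05)² × 1.080×10^8 = 1.32678×10^11 km³/s².
In km: r₁ = 0.722 × 1.496×10^8 = 1.080112×10^8 km; r₂ = 2.79 × 1.496×10^8 = 4.17384×10^8 km.
The Hohmann ellipse has a_t = (r₁ + r₂)/2 = 2.626976×10^8 km.
Circular speed at r₁: v₁ = √(μ/r₁) = √(1.32678×10^11/1.080112×10^8) = 35.05 km/s.
Transfer-orbit speed at r₁ (vis-viva): v_p = √[μ(2/r₁ − 1/a_t)] = 44.18 km/s.
First burn Δv₁ = |v_p − v₁| = 9.130 km/s.
Circular speed at r₂: v₂ = √(μ/r₂) = 17.829 km/s.
Transfer-orbit speed at r₂: v_a = √[μ(2/r₂ − 1/a_t)] = 11.432 km/s.
Second burn Δv₂ = |v₂ − v_a| = 6.397 km/s.
Δv = Δv₁ + Δv₂ = 9.130 + 6.397 = 15.53 km/s.

Δv = 15.53 km/s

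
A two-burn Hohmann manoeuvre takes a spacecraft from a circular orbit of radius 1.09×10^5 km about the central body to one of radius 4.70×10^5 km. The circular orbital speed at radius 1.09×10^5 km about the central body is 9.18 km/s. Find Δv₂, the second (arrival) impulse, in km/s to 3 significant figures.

From the circular-orbit relation v² = μ/r at r = 1.09×10^5 km: μ = v²r = (9.18)² × 1.09×10^5 = 9.18569×10^6 km³/s².
Transfer-ellipse semi-major axis a_t = (r₁ + r₂)/2 = (1.090×10^5 + 4.700×10^5)/2 = 2.895×10^5 km.
Circular speed at r = 4.700×10^5 km: v_c = √(μ/r) = 4.421 km/s.
Vis-viva on the transfer ellipse at r = 4.700×10^5 km gives v_t = √[μ(2/r − 1/a_t)] = 2.713 km/s.
Δv₂ = |v_t − v_c| = |2.713 − 4.421| = 1.708 km/s.

Δv₂ = 1.71 km/s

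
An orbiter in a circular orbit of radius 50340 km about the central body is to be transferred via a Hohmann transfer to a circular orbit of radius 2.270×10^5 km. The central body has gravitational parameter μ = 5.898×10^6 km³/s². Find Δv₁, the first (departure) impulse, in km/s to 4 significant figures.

Transfer-ellipse semi-major axis a_t = (r₁ + r₂)/2 = (50340 + 2.270×10^5)/2 = 1.3867×10^5 km.
Circular speed at r = 50340 km: v_c = √(μ/r) = 10.824 km/s.
Transfer-orbit speed at the same r (vis-viva, a = a_t): v_t = √[μ(2/r − 1/a_t)] = 13.849 km/s.
Δv₁ = |v_t − v_c| = |13.849 − 10.824| = 3.025 km/s.

Δv₁ = 3.025 km/s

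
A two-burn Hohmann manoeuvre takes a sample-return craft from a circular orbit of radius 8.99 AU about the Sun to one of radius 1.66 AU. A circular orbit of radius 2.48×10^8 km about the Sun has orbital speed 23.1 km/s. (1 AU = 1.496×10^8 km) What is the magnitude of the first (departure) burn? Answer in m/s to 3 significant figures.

From the circular-orbit relation v² = μ/r at r = 2.48×10^8 km: μ = v²r = (23.1)² × 2.48×10^8 = 1.32335×10^11 km³/s².
In km: r₁ = 8.99 × 1.496×10^8 = 1.344904×10^9 km; r₂ = 1.66 × 1.496×10^8 = 2.48336×10^8 km.
Semi-major axis of the transfer orbit: a_t = (1.344904×10^9 + 2.48336×10^8)/2 = 7.9662×10^8 km.
Circular speed at r = 1.344904×10^9 km: v_c = √(μ/r) = 9.9196 km/s.
Transfer-orbit speed at the same r (vis-viva, a = a_t): v_t = √[μ(2/r − 1/a_t)] = 5.5384 km/s.
Δv₁ = |v_t − v_c| = |5.5384 − 9.9196| = 4.381 km/s.

Δv₁ = 4380 m/s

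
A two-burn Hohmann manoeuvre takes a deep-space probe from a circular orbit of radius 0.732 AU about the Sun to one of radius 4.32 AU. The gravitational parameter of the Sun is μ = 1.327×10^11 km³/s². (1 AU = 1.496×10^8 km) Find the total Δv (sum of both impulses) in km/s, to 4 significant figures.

In km: r₁ = 0.732 × 1.496×10^8 = 1.095072×10^8 km; r₂ = 4.32 × 1.496×10^8 = 6.46272×10^8 km.
Semi-major axis of the transfer orbit: a_t = (1.095072×10^8 + 6.46272×10^8)/2 = 3.778896×10^8 km.
Circular speed at r₁: v₁ = √(μ/r₁) = √(1.327×10^11/1.095072×10^8) = 34.81 km/s.
On the transfer ellipse at r₁, vis-viva gives v_p = √[μ(2/r₁ − 1/a_t)] = 45.52 km/s.
First burn Δv₁ = |v_p − v₁| = 10.71 km/s.
At r₂, v₂ = √(μ/r₂) = 14.33 km/s.
Transfer-orbit speed at r₂: v_a = √[μ(2/r₂ − 1/a_t)] = 7.714 km/s.
Second burn Δv₂ = |v₂ − v_a| = 6.616 km/s.
Total Δv = Δv₁ + Δv₂ = 17.33 km/s.

Δv = 17.33 km/s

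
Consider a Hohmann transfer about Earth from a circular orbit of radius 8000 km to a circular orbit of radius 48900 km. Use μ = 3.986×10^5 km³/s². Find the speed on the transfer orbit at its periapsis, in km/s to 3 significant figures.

The Hohmann ellipse has a_t = (r₁ + r₂)/2 = 28450 km.
The periapsis of the transfer ellipse is at r = 8000 km.
Applying v² = μ(2/r − 1/a_t): v = 9.254 km/s.

v = 9.25 km/s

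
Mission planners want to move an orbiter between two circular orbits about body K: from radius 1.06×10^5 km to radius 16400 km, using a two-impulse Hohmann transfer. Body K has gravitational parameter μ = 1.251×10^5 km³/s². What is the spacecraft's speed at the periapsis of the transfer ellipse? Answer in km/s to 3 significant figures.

Semi-major axis of the transfer orbit: a_t = (1.060×10^5 + 16400)/2 = 61200 km.
The periapsis of the transfer ellipse is at r = 16400 km.
Applying v² = μ(2/r − 1/a_t): v = 3.635 km/s.

v = 3.63 km/s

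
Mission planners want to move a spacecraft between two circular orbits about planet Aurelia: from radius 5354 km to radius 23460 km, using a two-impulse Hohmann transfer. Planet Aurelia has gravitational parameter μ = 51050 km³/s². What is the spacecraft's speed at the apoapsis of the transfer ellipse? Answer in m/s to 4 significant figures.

v = 899.3 m/s

Transfer-ellipse semi-major axis a_t = (r₁ + r₂)/2 = (5354 + 23460)/2 = 14407 km.
At apoapsis, r = 23460 km.
Applying v² = μ(2/r − 1/a_t): v = 0.8993 km/s.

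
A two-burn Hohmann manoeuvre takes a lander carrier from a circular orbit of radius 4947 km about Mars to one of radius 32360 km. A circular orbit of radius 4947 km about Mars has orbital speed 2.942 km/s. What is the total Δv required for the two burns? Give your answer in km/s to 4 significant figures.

From the circular-orbit relation v² = μ/r at r = 4947 km: μ = v²r = (2.942)² × 4947 = 42818.1 km³/s².
Semi-major axis of the transfer orbit: a_t = (4947 + 32360)/2 = 18653.5 km.
At r₁ the circular-orbit speed is v₁ = √(μ/r₁) = 2.942 km/s.
On the transfer ellipse at r₁, vis-viva equation gives v_p = √[μ(2/r₁ − 1/a_t)] = 3.875 km/s.
First burn Δv₁ = |v_p − v₁| = 0.9330 km/s.
Circular speed at r₂: v₂ = √(μ/r₂) = 1.1503 km/s.
Transfer-orbit speed at r₂: v_a = √[μ(2/r₂ − 1/a_t)] = 0.59238 km/s.
Second burn Δv₂ = |v₂ − v_a| = 0.5579 km/s.
Δv = Δv₁ + Δv₂ = 0.9330 + 0.5579 = 1.491 km/s.

Δv = 1.491 km/s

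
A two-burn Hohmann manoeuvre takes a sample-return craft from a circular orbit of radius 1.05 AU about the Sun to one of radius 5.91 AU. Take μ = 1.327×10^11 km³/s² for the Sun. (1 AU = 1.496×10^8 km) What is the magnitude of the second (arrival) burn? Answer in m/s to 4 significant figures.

In km: r₁ = 1.05 × 1.496×10^8 = 1.5708×10^8 km; r₂ = 5.91 × 1.496×10^8 = 8.84136×10^8 km.
Transfer-ellipse semi-major axis a_t = (r₁ + r₂)/2 = (1.5708×10^8 + 8.84136×10^8)/2 = 5.20608×10^8 km.
Circular speed at r = 8.84136×10^8 km: v_c = √(μ/r) = 12.2511 km/s.
Vis-viva on the transfer ellipse at r = 8.84136×10^8 km gives v_t = √[μ(2/r − 1/a_t)] = 6.72947 km/s.
Δv₂ = |v_t − v_c| = |6.72947 − 12.2511| = 5.522 km/s.

Δv₂ = 5522 m/s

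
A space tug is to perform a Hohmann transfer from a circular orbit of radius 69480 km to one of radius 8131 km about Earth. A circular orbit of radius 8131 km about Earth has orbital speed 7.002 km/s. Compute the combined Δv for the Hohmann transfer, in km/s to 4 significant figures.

From the circular-orbit relation v² = μ/r at r = 8131 km: μ = v²r = (7.002)² × 8131 = 3.98647×10^5 km³/s².
The Hohmann ellipse has a_t = (r₁ + r₂)/2 = 38805.5 km.
Circular speed at r₁: v₁ = √(μ/r₁) = √(3.98647×10^5/69480) = 2.395 km/s.
Transfer-orbit speed at r₁ (v² = μ(2/r − 1/a)): v_a = √[μ(2/r₁ − 1/a_t)] = 1.096 km/s.
First burn Δv₁ = |v_a − v₁| = 1.299 km/s.
At r₂, v₂ = √(μ/r₂) = 7.002 km/s.
Transfer-orbit speed at r₂: v_p = √[μ(2/r₂ − 1/a_t)] = 9.369 km/s.
Second burn Δv₂ = |v₂ − v_p| = 2.367 km/s.
Total Δv = Δv₁ + Δv₂ = 3.666 km/s.

Δv = 3.666 km/s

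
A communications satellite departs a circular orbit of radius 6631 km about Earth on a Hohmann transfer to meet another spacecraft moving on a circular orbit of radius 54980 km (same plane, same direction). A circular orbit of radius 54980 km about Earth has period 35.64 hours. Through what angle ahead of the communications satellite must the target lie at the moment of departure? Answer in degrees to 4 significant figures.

From Kepler's third law T² = 4π²r³/μ at r = 54980 km, T = 35.64 hours = 35.64 × 3600 s = 1.28304×10^5 s: μ = 4π²r³/T² = 3.98560×10^5 km³/s².
Semi-major axis of the transfer orbit: a_t = (6631 + 54980)/2 = 30805.5 km.
Transfer time t = π√(a_t³/μ) = 26906 s.
The target's mean motion on its circular orbit is ω₂ = √(μ/r₂³) = 4.8971×10^-5 rad/s.
Angle swept by the target during transfer: ω₂·t = 1.3176 rad = 75.49°.
The communications satellite traverses 180° on the transfer ellipse, so the target must lead by 180° − 75.49° = 104.5°.

φ = 104.5°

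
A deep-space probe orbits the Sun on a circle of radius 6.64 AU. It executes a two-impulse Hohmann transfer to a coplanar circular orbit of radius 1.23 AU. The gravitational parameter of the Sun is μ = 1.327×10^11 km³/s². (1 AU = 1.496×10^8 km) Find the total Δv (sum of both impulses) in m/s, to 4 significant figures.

In km: r₁ = 6.64 × 1.496×10^8 = 9.93344×10^8 km; r₂ = 1.23 × 1.496×10^8 = 1.84008×10^8 km.
Semi-major axis of the transfer orbit: a_t = (9.93344×10^8 + 1.84008×10^8)/2 = 5.88676×10^8 km.
At r₁ the circular-orbit speed is v₁ = √(μ/r₁) = 11.558 km/s.
Transfer-orbit speed at r₁ (v² = μ(2/r − 1/a)): v_a = √[μ(2/r₁ − 1/a_t)] = 6.4620 km/s.
First burn Δv₁ = |v_a − v₁| = 5.096 km/s.
Circular speed at r₂: v₂ = √(μ/r₂) = 26.85 km/s.
Transfer-orbit speed at r₂: v_p = √[μ(2/r₂ − 1/a_t)] = 34.88 km/s.
Second burn Δv₂ = |v₂ − v_p| = 8.030 km/s.
Total Δv = Δv₁ + Δv₂ = 13.13 km/s.

Δv = 13130 m/s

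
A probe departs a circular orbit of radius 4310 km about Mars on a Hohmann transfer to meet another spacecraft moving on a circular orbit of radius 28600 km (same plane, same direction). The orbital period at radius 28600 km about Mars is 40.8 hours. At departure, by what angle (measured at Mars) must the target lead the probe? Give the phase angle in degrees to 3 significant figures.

From Kepler's third law T² = 4π²r³/μ at r = 28600 km, T = 40.8 hours = 40.8 × 3600 s = 1.4688×10^5 s: μ = 4π²r³/T² = 42808.7 km³/s².
The Hohmann ellipse has a_t = (r₁ + r₂)/2 = 16455 km.
The half-period of the transfer ellipse is t = π√(a_t³/μ) = 32050 s.
The target's mean motion on its circular orbit is ω₂ = √(μ/r₂³) = 4.278×10^-5 rad/s.
Angle swept by the target during transfer: ω₂·t = 1.371 rad = 78.55°.
The probe traverses 180° on the transfer ellipse, so the target must lead by 180° − 78.55° = 101°.

φ = 101°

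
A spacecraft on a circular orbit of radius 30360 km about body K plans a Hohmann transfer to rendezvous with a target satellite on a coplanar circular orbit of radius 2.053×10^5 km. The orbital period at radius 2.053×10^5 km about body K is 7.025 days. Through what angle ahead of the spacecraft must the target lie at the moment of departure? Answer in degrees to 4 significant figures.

From Kepler's third law T² = 4π²r³/μ at r = 2.053×10^5 km, T = 7.025 days = 7.025 × 86400 s = 6.0696×10^5 s: μ = 4π²r³/T² = 9.27270×10^5 km³/s².
The Hohmann ellipse has a_t = (r₁ + r₂)/2 = 1.1783×10^5 km.
Transfer time t = π√(a_t³/μ) = 1.320×10^5 s.
The target's mean motion on its circular orbit is ω₂ = √(μ/r₂³) = 1.035×10^-5 rad/s.
Angle swept by the target during transfer: ω₂·t = 1.366 rad = 78.27°.
The spacecraft traverses 180° on the transfer ellipse, so the target must lead by 180° − 78.27° = 101.7°.

φ = 101.7°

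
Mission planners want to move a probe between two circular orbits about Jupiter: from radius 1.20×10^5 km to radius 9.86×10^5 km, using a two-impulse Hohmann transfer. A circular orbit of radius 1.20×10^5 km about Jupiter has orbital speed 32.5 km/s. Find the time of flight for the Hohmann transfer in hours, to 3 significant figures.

t = 31.9 hours

From the circular-orbit relation v² = μ/r at r = 1.20×10^5 km: μ = v²r = (32.5)² × 1.20×10^5 = 1.26750×10^8 km³/s².
Transfer-ellipse semi-major axis a_t = (r₁ + r₂)/2 = (1.200×10^5 + 9.860×10^5)/2 = 5.530×10^5 km.
Transfer time t = π√(a_t³/μ) = π√((5.530×10^5)³ / 1.26750×10^8) = 1.148×10^5 s.
Converting: 1.148×10^5 s ÷ 3600 s/hour = 31.9 hours.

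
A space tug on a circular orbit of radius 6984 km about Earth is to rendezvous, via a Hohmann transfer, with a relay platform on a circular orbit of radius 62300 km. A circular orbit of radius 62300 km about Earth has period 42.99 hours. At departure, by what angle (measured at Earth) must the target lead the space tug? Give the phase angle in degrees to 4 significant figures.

From Kepler's third law T² = 4π²r³/μ at r = 62300 km, T = 42.99 hours = 42.99 × 3600 s = 1.54764×10^5 s: μ = 4π²r³/T² = 3.98551×10^5 km³/s².
Semi-major axis of the transfer orbit: a_t = (6984 + 62300)/2 = 34642 km.
The half-period of the transfer ellipse is t = π√(a_t³/μ) = 32086 s.
Target angular speed ω₂ = √(μ/r₂³) = 4.0598×10^-5 rad/s.
Angle swept by the target during transfer: ω₂·t = 1.30263 rad = 74.64°.
Arrival is 180° from departure on the ellipse, so φ = 180° − 74.64° = 105.4°.

φ = 105.4°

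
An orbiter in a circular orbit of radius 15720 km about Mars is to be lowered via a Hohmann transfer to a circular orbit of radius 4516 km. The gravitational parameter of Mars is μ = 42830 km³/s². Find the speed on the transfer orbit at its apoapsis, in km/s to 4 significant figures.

v = 1.103 km/s

The Hohmann ellipse has a_t = (r₁ + r₂)/2 = 10118 km.
At apoapsis, r = 15720 km.
From the vis-viva equation, v = √[μ(2/r − 1/a_t)] = 1.103 km/s.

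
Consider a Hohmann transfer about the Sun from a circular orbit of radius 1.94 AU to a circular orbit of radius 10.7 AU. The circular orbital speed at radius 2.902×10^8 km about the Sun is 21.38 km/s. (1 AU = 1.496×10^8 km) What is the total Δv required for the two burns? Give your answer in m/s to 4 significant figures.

From the circular-orbit relation v² = μ/r at r = 2.902×10^8 km: μ = v²r = (21.38)² × 2.902×10^8 = 1.32652×10^11 km³/s².
In km: r₁ = 1.94 × 1.496×10^8 = 2.90224×10^8 km; r₂ = 10.7 × 1.496×10^8 = 1.60072×10^9 km.
Transfer-ellipse semi-major axis a_t = (r₁ + r₂)/2 = (2.90224×10^8 + 1.60072×10^9)/2 = 9.45472×10^8 km.
At r₁ the circular-orbit speed is v₁ = √(μ/r₁) = 21.379 km/s.
On the transfer ellipse at r₁, v² = μ(2/r − 1/a) gives v_p = √[μ(2/r₁ − 1/a_t)] = 27.818 km/s.
First burn Δv₁ = |v_p − v₁| = 6.439 km/s.
Circular speed at r₂: v₂ = √(μ/r₂) = 9.1033 km/s.
Transfer-orbit speed at r₂: v_a = √[μ(2/r₂ − 1/a_t)] = 5.0436 km/s.
Second burn Δv₂ = |v₂ − v_a| = 4.060 km/s.
Δv = Δv₁ + Δv₂ = 6.439 + 4.060 = 10.50 km/s.

Δv = 10500 m/s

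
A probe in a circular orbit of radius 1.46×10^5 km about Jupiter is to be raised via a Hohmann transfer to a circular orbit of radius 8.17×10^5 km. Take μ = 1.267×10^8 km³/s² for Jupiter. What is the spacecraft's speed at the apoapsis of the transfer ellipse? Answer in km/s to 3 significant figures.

v = 6.86 km/s

Semi-major axis of the transfer orbit: a_t = (1.460×10^5 + 8.170×10^5)/2 = 4.815×10^5 km.
At apoapsis, r = 8.170×10^5 km.
Applying v² = μ(2/r − 1/a_t): v = 6.857 km/s.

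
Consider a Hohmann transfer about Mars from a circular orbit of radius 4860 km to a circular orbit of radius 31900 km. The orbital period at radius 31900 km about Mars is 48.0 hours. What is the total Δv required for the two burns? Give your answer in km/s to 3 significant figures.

Δv = 1.51 km/s

From Kepler's third law T² = 4π²r³/μ at r = 31900 km, T = 48.0 hours = 48.0 × 3600 s = 1.728×10^5 s: μ = 4π²r³/T² = 42918.5 km³/s².
The Hohmann ellipse has a_t = (r₁ + r₂)/2 = 18380 km.
At r₁ the circular-orbit speed is v₁ = √(μ/r₁) = 2.9717 km/s.
Transfer-orbit speed at r₁ (vis-viva equation): v_p = √[μ(2/r₁ − 1/a_t)] = 3.9150 km/s.
First burn Δv₁ = |v_p − v₁| = 0.9433 km/s.
Circular speed at r₂: v₂ = √(μ/r₂) = 1.15992 km/s.
Transfer-orbit speed at r₂: v_a = √[μ(2/r₂ − 1/a_t)] = 0.596447 km/s.
Second burn Δv₂ = |v₂ − v_a| = 0.5635 km/s.
Total Δv = Δv₁ + Δv₂ = 1.507 km/s.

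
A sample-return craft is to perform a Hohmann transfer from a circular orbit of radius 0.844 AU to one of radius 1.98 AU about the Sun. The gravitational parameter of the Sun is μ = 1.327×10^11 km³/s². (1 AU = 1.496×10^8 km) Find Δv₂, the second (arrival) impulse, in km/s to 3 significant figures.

In km: r₁ = 0.844 × 1.496×10^8 = 1.262624×10^8 km; r₂ = 1.98 × 1.496×10^8 = 2.96208×10^8 km.
Semi-major axis of the transfer orbit: a_t = (1.262624×10^8 + 2.96208×10^8)/2 = 2.112352×10^8 km.
Circular speed at r = 2.96208×10^8 km: v_c = √(μ/r) = 21.166 km/s.
Transfer-orbit speed at the same r (vis-viva, a = a_t): v_t = √[μ(2/r − 1/a_t)] = 16.364 km/s.
Δv₂ = |v_t − v_c| = |16.364 − 21.166| = 4.802 km/s.

Δv₂ = 4.80 km/s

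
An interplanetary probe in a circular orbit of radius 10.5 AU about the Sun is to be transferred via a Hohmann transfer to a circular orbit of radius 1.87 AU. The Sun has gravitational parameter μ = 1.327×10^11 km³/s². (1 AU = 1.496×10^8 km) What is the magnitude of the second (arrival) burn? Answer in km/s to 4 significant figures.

In km: r₁ = 10.5 × 1.496×10^8 = 1.5708×10^9 km; r₂ = 1.87 × 1.496×10^8 = 2.79752×10^8 km.
Semi-major axis of the transfer orbit: a_t = (1.5708×10^9 + 2.79752×10^8)/2 = 9.25276×10^8 km.
Circular speed at r = 2.79752×10^8 km: v_c = √(μ/r) = 21.7795 km/s.
Transfer-orbit speed at the same r (vis-viva, a = a_t): v_t = √[μ(2/r − 1/a_t)] = 28.3775 km/s.
Δv₂ = |v_t − v_c| = |28.3775 − 21.7795| = 6.598 km/s.

Δv₂ = 6.598 km/s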